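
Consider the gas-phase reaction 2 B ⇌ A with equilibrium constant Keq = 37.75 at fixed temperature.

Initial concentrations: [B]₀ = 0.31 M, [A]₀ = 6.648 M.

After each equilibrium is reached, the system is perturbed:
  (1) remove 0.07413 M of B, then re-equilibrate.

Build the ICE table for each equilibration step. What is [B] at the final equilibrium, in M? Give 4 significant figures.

[B]_eq = 0.4168 M

Q₀ = 69.18 vs Keq = 37.75 ⇒ Q>K, reverse
Step 1:
                    B           A
  I              0.31       6.648
  C            0.1079    -0.05397
  E            0.4179       6.594
  solve Keq expr → x = -0.05397; check Q = 37.75
Then remove 0.07413 M of B.
Step 2:
                    B           A
  I            0.3438       6.594
  C           0.07297    -0.03649
  E            0.4168       6.558
  solve Keq expr → x = -0.03649; check Q = 37.75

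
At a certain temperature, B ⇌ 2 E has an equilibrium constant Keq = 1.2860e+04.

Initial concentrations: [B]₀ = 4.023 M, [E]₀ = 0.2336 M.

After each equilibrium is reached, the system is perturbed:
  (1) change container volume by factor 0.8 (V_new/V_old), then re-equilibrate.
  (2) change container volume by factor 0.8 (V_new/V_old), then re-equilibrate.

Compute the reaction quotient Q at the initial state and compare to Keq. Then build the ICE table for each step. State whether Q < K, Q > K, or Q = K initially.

Q₀ = 0.01356; Q < K (proceeds forward)

Q₀ = 0.01356 vs Keq = 1.2860e+04 ⇒ Q<K, forward
Step 1:
                   B          E
  Initial      4.023     0.2336
  Change      -4.018      8.035
  Equil     0.005317      8.269
  solve Keq expr → x = 4.018; check Q = 1.2860e+04
Then change container volume by factor 0.8 (V_new/V_old).
Step 2:
                   B          E
  Initial   0.006646      10.34
  Change    0.001656  -0.003312
  Equil     0.008302      10.33
  solve Keq expr → x = -0.001656; check Q = 1.2860e+04
Then change container volume by factor 0.8 (V_new/V_old).
Step 3:
                   B          E
  Initial    0.01038      12.92
  Change    0.002584  -0.005168
  Equil      0.01296      12.91
  solve Keq expr → x = -0.002584; check Q = 1.2860e+04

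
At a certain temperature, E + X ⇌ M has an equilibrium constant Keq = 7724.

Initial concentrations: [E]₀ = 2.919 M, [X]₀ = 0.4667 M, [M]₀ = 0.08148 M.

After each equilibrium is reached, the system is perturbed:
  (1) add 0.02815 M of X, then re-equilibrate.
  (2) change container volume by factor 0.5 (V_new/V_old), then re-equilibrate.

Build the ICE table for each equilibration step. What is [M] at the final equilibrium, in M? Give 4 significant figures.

Q₀ = 0.05981 vs Keq = 7724 ⇒ Q<K, forward
Step 1:
                    E           X           M
  Initial       2.919      0.4667     0.08148
  Change      -0.4667     -0.4667      0.4667
  Equil         2.452  2.8939e-05      0.5482
  solve Keq expr → x = 0.4667; check Q = 7724
Then add 0.02815 M of X.
Step 2:
                    E           X           M
  Initial       2.452     0.02818      0.5482
  Change     -0.02815    -0.02815     0.02815
  Equil         2.424  3.0778e-05      0.5763
  solve Keq expr → x = 0.02815; check Q = 7724
Then change container volume by factor 0.5 (V_new/V_old).
Step 3:
                    E           X           M
  Initial       4.848  6.1556e-05       1.153
  Change  -3.0777e-05 -3.0777e-05  3.0777e-05
  Equil         4.848  3.0779e-05       1.153
  solve Keq expr → x = 3.0777e-05; check Q = 7724

[M]_eq = 1.153 M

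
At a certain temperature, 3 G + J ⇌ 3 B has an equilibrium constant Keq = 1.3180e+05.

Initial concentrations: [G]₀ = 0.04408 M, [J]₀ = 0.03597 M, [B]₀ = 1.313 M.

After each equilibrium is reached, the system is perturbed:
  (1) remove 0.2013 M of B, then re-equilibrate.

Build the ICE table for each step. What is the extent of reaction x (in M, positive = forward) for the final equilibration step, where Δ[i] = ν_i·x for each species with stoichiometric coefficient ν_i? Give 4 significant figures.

x = 0.00306 M

Q₀ = 7.3473e+05 vs Keq = 1.3180e+05 ⇒ Q>K, reverse
Step 1:
                    G           J           B
  Initial     0.04408     0.03597       1.313
  Change      0.02698    0.008995    -0.02698
  Equil       0.07106     0.04496       1.286
  solve Keq expr → x = -0.008995; check Q = 1.3180e+05
Then remove 0.2013 M of B.
Step 2:
                    G           J           B
  Initial     0.07106     0.04496       1.085
  Change     -0.00918    -0.00306     0.00918
  Equil       0.06188      0.0419       1.094
  solve Keq expr → x = 0.00306; check Q = 1.3180e+05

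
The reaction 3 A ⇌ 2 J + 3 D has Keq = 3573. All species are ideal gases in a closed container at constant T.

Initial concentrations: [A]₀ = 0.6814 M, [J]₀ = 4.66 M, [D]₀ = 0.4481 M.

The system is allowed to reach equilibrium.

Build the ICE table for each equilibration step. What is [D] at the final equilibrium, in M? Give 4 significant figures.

Q₀ = 6.176 vs Keq = 3573 ⇒ Q<K, forward
Step 1:
                  A         J         D
  Initial    0.6814      4.66    0.4481
  Change    -0.5002    0.3335    0.5002
  Equil      0.1812     4.993    0.9483
  solve Keq expr → x = 0.1667; check Q = 3573

[D]_eq = 0.9483 M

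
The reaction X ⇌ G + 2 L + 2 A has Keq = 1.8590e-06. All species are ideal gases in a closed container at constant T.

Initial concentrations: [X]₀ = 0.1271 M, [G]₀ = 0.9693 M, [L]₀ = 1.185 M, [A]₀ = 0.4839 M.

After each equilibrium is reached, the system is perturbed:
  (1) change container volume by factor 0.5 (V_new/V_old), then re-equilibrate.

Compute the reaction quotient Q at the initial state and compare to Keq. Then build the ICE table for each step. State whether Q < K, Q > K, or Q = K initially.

Q₀ = 2.508 vs Keq = 1.8590e-06 ⇒ Q>K, reverse
Step 1:
                  X         G         L         A
  I          0.1271    0.9693     1.185    0.4839
  C          0.2413   -0.2413   -0.4825   -0.4825
  E          0.3684     0.728    0.7025  0.001381
  solve Keq expr → x = -0.2413; check Q = 1.8590e-06
Then change container volume by factor 0.5 (V_new/V_old).
Step 2:
                  X         G         L         A
  I          0.7367     1.456     1.405  0.002761
  C        0.001035 -0.001035 -0.002069 -0.002069
  E          0.7378     1.455     1.403 6.9204e-04
  solve Keq expr → x = -0.001035; check Q = 1.8590e-06

Q₀ = 2.508; Q > K (proceeds reverse)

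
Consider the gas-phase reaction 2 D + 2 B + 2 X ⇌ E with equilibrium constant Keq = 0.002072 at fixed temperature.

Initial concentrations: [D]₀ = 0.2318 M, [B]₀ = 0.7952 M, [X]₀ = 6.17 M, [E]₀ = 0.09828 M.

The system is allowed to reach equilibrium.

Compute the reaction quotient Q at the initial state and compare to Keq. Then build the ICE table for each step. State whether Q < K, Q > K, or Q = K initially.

Q₀ = 0.07598 vs Keq = 0.002072 ⇒ Q>K, reverse
Step 1:
                    D           B           X           E
  I            0.2318      0.7952        6.17     0.09828
  C            0.1713      0.1713      0.1713    -0.08564
  E            0.4031      0.9665       6.341     0.01264
  solve Keq expr → x = -0.08564; check Q = 0.002072

Q₀ = 0.07598; Q > K (proceeds reverse)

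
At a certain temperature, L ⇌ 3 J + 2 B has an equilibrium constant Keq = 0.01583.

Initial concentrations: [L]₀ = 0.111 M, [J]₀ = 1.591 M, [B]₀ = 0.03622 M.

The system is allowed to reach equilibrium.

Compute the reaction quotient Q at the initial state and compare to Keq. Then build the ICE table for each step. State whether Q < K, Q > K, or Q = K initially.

Q₀ = 0.0476 vs Keq = 0.01583 ⇒ Q>K, reverse
Step 1:
                  L         J         B
  Initial     0.111     1.591   0.03622
  Change   0.007116  -0.02135  -0.01423
  Equil      0.1181      1.57   0.02199
  solve Keq expr → x = -0.007116; check Q = 0.01583

Q₀ = 0.0476; Q > K (proceeds reverse)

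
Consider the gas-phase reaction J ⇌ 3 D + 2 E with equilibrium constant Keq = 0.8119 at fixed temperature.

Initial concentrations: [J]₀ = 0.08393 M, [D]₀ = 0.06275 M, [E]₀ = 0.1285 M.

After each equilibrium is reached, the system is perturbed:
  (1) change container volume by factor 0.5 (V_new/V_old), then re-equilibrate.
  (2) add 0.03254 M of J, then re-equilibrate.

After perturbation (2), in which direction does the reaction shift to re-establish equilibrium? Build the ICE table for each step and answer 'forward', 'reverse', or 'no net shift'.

Q₀ = 4.8611e-05 vs Keq = 0.8119 ⇒ Q<K, forward
Step 1:
                    J           D           E
  Initial     0.08393     0.06275      0.1285
  Change     -0.08096      0.2429      0.1619
  Equil      0.002966      0.3056      0.2904
  solve Keq expr → x = 0.08096; check Q = 0.8119
Then change container volume by factor 0.5 (V_new/V_old).
Step 2:
                    J           D           E
  Initial    0.005933      0.6113      0.5809
  Change      0.03538     -0.1061    -0.07076
  Equil       0.04131      0.5051      0.5101
  solve Keq expr → x = -0.03538; check Q = 0.8119
Then add 0.03254 M of J.
Step 3:
                    J           D           E
  Initial     0.07385      0.5051      0.5101
  Change      -0.0146     0.04379     0.02919
  Equil       0.05925      0.5489      0.5393
  solve Keq expr → x = 0.0146; check Q = 0.8119

Direction: forward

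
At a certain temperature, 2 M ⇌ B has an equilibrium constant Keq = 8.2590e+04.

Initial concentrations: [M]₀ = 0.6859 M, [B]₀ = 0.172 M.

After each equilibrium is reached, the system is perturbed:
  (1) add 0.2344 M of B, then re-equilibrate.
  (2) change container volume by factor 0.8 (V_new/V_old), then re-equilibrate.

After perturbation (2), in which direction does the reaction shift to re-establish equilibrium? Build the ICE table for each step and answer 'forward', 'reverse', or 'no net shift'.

Direction: forward

Q₀ = 0.3656 vs Keq = 8.2590e+04 ⇒ Q<K, forward
Step 1:
                  M         B
  I          0.6859     0.172
  C         -0.6834    0.3417
  E        0.002494    0.5137
  solve Keq expr → x = 0.3417; check Q = 8.2590e+04
Then add 0.2344 M of B.
Step 2:
                  M         B
  I        0.002494    0.7481
  C       5.1516e-04 -2.5758e-04
  E        0.003009    0.7478
  solve Keq expr → x = -2.5758e-04; check Q = 8.2590e+04
Then change container volume by factor 0.8 (V_new/V_old).
Step 3:
                  M         B
  I        0.003761    0.9348
  C       -3.9675e-04 1.9837e-04
  E        0.003365     0.935
  solve Keq expr → x = 1.9837e-04; check Q = 8.2590e+04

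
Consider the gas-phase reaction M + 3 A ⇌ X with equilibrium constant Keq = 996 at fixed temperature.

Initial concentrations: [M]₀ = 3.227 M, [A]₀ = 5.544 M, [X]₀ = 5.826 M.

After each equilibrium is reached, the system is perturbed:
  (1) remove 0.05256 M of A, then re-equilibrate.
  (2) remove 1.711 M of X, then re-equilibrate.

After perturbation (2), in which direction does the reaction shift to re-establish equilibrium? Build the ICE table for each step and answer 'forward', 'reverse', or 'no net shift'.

Direction: forward

Q₀ = 0.0106 vs Keq = 996 ⇒ Q<K, forward
Step 1:
                   M          A          X
  init         3.227      5.544      5.826
  Δ            -1.79     -5.369       1.79
  eq           1.437     0.1746      7.616
  solve Keq expr → x = 1.79; check Q = 996
Then remove 0.05256 M of A.
Step 2:
                   M          A          X
  init         1.437      0.122      7.616
  Δ          0.01725    0.05174   -0.01725
  eq           1.454     0.1738      7.599
  solve Keq expr → x = -0.01725; check Q = 996
Then remove 1.711 M of X.
Step 3:
                   M          A          X
  init         1.454     0.1738      5.888
  Δ        -0.004651   -0.01395   0.004651
  eq            1.45     0.1598      5.892
  solve Keq expr → x = 0.004651; check Q = 996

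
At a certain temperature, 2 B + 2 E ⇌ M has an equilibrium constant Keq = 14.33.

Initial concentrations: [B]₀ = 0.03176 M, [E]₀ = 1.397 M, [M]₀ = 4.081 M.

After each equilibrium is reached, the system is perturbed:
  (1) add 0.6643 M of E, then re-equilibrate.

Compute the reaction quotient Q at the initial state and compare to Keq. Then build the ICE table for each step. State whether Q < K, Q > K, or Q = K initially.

Q₀ = 2073 vs Keq = 14.33 ⇒ Q>K, reverse
Step 1:
                    B           E           M
  I           0.03176       1.397       4.081
  C            0.2808      0.2808     -0.1404
  E            0.3126       1.678       3.941
  solve Keq expr → x = -0.1404; check Q = 14.33
Then add 0.6643 M of E.
Step 2:
                    B           E           M
  I            0.3126       2.342       3.941
  C           -0.0796     -0.0796      0.0398
  E            0.2329       2.262        3.98
  solve Keq expr → x = 0.0398; check Q = 14.33

Q₀ = 2073; Q > K (proceeds reverse)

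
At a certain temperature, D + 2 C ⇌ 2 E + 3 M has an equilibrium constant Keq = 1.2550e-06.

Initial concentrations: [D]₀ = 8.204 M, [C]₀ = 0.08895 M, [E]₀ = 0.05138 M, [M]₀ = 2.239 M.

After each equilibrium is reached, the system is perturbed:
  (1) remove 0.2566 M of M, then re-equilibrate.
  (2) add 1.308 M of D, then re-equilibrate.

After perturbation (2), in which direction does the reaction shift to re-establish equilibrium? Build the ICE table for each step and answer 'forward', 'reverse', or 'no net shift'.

Q₀ = 0.4565 vs Keq = 1.2550e-06 ⇒ Q>K, reverse
Step 1:
                    D           C           E           M
  init          8.204     0.08895     0.05138       2.239
  Δ           0.02562     0.05124    -0.05124    -0.07686
  eq             8.23      0.1402  1.4171e-04       2.162
  solve Keq expr → x = -0.02562; check Q = 1.2550e-06
Then remove 0.2566 M of M.
Step 2:
                    D           C           E           M
  init           8.23      0.1402  1.4171e-04       1.906
  Δ       -1.4762e-05 -2.9525e-05  2.9525e-05  4.4287e-05
  eq             8.23      0.1402  1.7123e-04       1.906
  solve Keq expr → x = 1.4762e-05; check Q = 1.2550e-06
Then add 1.308 M of D.
Step 3:
                    D           C           E           M
  init          9.538      0.1402  1.7123e-04       1.906
  Δ       -6.5430e-06 -1.3086e-05  1.3086e-05  1.9629e-05
  eq            9.538      0.1401  1.8432e-04       1.906
  solve Keq expr → x = 6.5430e-06; check Q = 1.2550e-06

Direction: forward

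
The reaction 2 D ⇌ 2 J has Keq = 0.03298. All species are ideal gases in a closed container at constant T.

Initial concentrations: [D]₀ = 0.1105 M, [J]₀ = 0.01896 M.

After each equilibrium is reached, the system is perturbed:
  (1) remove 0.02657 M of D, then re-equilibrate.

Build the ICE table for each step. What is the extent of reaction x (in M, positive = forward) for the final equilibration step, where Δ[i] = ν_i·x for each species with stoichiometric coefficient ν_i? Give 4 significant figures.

Q₀ = 0.02944 vs Keq = 0.03298 ⇒ Q<K, forward
Step 1:
                   D          J
  init        0.1105    0.01896
  Δ       -9.3706e-04 9.3706e-04
  eq          0.1096     0.0199
  solve Keq expr → x = 4.6853e-04; check Q = 0.03298
Then remove 0.02657 M of D.
Step 2:
                   D          J
  init       0.08299     0.0199
  Δ         0.004084  -0.004084
  eq         0.08708    0.01581
  solve Keq expr → x = -0.002042; check Q = 0.03298

x = -0.002042 M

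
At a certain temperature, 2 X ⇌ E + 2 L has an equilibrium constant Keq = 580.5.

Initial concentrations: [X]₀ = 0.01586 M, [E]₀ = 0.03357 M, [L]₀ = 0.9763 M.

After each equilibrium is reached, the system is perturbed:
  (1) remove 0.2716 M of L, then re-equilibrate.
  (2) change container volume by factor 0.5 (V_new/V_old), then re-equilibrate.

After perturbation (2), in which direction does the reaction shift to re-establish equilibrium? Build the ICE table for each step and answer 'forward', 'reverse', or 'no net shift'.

Q₀ = 127.2 vs Keq = 580.5 ⇒ Q<K, forward
Step 1:
                    X           E           L
  Initial     0.01586     0.03357      0.9763
  Change    -0.007945    0.003972    0.007945
  Equil      0.007915     0.03754      0.9842
  solve Keq expr → x = 0.003972; check Q = 580.5
Then remove 0.2716 M of L.
Step 2:
                    X           E           L
  Initial    0.007915     0.03754      0.7126
  Change    -0.002088    0.001044    0.002088
  Equil      0.005827     0.03859      0.7147
  solve Keq expr → x = 0.001044; check Q = 580.5
Then change container volume by factor 0.5 (V_new/V_old).
Step 3:
                    X           E           L
  Initial     0.01165     0.07717       1.429
  Change     0.004532   -0.002266   -0.004532
  Equil       0.01619     0.07491       1.425
  solve Keq expr → x = -0.002266; check Q = 580.5

Direction: reverse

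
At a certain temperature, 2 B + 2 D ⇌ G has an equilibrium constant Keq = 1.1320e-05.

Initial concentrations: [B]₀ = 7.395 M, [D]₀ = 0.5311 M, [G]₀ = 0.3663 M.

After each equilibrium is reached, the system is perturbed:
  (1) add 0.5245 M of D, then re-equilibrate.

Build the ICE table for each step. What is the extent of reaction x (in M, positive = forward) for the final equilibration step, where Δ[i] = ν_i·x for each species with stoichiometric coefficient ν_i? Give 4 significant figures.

Q₀ = 0.02375 vs Keq = 1.1320e-05 ⇒ Q>K, reverse
Step 1:
                  B         D         G
  init        7.395    0.5311    0.3663
  Δ          0.7302    0.7302   -0.3651
  eq          8.125     1.261  0.001189
  solve Keq expr → x = -0.3651; check Q = 1.1320e-05
Then add 0.5245 M of D.
Step 2:
                  B         D         G
  init        8.125     1.786  0.001189
  Δ       -0.002373 -0.002373  0.001187
  eq          8.123     1.783  0.002376
  solve Keq expr → x = 0.001187; check Q = 1.1320e-05

x = 0.001187 M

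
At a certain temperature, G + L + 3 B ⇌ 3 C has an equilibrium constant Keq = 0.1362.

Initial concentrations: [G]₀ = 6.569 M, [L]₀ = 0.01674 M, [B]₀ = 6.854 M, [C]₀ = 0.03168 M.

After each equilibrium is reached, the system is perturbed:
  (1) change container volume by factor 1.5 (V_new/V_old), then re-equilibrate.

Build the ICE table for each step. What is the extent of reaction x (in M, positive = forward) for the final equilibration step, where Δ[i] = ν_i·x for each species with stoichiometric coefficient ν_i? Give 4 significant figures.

Q₀ = 8.9798e-07 vs Keq = 0.1362 ⇒ Q<K, forward
Step 1:
                    G           L           B           C
  init          6.569     0.01674       6.854     0.03168
  Δ          -0.01674    -0.01674    -0.05021     0.05021
  eq            6.552  1.9541e-06       6.804     0.08189
  solve Keq expr → x = 0.01674; check Q = 0.1362
Then change container volume by factor 1.5 (V_new/V_old).
Step 2:
                    G           L           B           C
  init          4.368  1.3027e-06       4.536      0.0546
  Δ        1.6276e-06  1.6276e-06  4.8828e-06 -4.8828e-06
  eq            4.368  2.9303e-06       4.536     0.05459
  solve Keq expr → x = -1.6276e-06; check Q = 0.1362

x = -1.6276e-06 M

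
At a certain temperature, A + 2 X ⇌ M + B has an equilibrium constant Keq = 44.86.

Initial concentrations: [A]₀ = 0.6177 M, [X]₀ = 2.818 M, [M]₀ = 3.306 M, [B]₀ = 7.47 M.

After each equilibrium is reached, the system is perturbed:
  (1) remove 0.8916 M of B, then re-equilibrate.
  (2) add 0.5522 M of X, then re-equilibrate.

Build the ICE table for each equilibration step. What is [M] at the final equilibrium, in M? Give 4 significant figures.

Q₀ = 5.035 vs Keq = 44.86 ⇒ Q<K, forward
Step 1:
                  A         X         M         B
  I          0.6177     2.818     3.306      7.47
  C         -0.4413   -0.8826    0.4413    0.4413
  E          0.1764     1.935     3.747     7.911
  solve Keq expr → x = 0.4413; check Q = 44.86
Then remove 0.8916 M of B.
Step 2:
                  A         X         M         B
  I          0.1764     1.935     3.747      7.02
  C        -0.01423  -0.02847   0.01423   0.01423
  E          0.1622     1.907     3.762     7.034
  solve Keq expr → x = 0.01423; check Q = 44.86
Then add 0.5522 M of X.
Step 3:
                  A         X         M         B
  I          0.1622     2.459     3.762     7.034
  C        -0.05329   -0.1066   0.05329   0.05329
  E          0.1089     2.353     3.815     7.087
  solve Keq expr → x = 0.05329; check Q = 44.86

[M]_eq = 3.815 M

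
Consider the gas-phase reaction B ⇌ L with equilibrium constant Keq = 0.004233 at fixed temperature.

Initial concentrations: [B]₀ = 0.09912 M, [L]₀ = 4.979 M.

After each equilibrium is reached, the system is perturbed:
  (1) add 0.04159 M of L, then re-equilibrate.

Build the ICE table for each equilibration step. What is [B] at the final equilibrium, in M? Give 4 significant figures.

Q₀ = 50.23 vs Keq = 0.004233 ⇒ Q>K, reverse
Step 1:
                  B         L
  I         0.09912     4.979
  C           4.958    -4.958
  E           5.057   0.02141
  solve Keq expr → x = -4.958; check Q = 0.004233
Then add 0.04159 M of L.
Step 2:
                  B         L
  I           5.057     0.063
  C         0.04141  -0.04141
  E           5.098   0.02158
  solve Keq expr → x = -0.04141; check Q = 0.004233

[B]_eq = 5.098 M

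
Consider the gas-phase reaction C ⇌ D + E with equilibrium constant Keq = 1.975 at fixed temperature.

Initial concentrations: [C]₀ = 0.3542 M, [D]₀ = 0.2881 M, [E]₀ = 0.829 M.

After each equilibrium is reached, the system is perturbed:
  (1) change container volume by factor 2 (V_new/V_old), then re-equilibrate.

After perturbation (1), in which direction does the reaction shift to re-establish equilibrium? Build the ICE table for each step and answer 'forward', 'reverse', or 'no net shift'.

Q₀ = 0.6743 vs Keq = 1.975 ⇒ Q<K, forward
Step 1:
                   C          D          E
  I           0.3542     0.2881      0.829
  C          -0.1424     0.1424     0.1424
  E           0.2118     0.4305     0.9714
  solve Keq expr → x = 0.1424; check Q = 1.975
Then change container volume by factor 2 (V_new/V_old).
Step 2:
                   C          D          E
  I           0.1059     0.2153     0.4857
  C         -0.03852    0.03852    0.03852
  E          0.06736     0.2538     0.5242
  solve Keq expr → x = 0.03852; check Q = 1.975

Direction: forward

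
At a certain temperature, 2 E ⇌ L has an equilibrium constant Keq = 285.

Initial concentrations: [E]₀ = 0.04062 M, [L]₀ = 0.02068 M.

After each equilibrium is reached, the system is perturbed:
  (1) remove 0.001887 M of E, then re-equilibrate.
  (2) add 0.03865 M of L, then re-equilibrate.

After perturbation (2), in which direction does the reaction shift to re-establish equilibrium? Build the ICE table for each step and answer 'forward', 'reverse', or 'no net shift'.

Q₀ = 12.53 vs Keq = 285 ⇒ Q<K, forward
Step 1:
                   E          L
  I          0.04062    0.02068
  C         -0.02947    0.01474
  E          0.01115    0.03542
  solve Keq expr → x = 0.01474; check Q = 285
Then remove 0.001887 M of E.
Step 2:
                   E          L
  I         0.009261    0.03542
  C         0.001749 -8.7427e-04
  E          0.01101    0.03454
  solve Keq expr → x = -8.7427e-04; check Q = 285
Then add 0.03865 M of L.
Step 3:
                   E          L
  I          0.01101    0.07319
  C         0.004754  -0.002377
  E          0.01576    0.07081
  solve Keq expr → x = -0.002377; check Q = 285

Direction: reverse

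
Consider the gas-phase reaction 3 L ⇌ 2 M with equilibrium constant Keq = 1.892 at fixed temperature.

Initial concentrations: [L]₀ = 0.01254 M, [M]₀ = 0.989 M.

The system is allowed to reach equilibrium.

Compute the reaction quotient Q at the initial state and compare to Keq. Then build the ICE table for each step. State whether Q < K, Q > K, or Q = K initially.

Q₀ = 4.9602e+05; Q > K (proceeds reverse)

Q₀ = 4.9602e+05 vs Keq = 1.892 ⇒ Q>K, reverse
Step 1:
                    L           M
  I           0.01254       0.989
  C            0.5689     -0.3792
  E            0.5814      0.6098
  solve Keq expr → x = -0.1896; check Q = 1.892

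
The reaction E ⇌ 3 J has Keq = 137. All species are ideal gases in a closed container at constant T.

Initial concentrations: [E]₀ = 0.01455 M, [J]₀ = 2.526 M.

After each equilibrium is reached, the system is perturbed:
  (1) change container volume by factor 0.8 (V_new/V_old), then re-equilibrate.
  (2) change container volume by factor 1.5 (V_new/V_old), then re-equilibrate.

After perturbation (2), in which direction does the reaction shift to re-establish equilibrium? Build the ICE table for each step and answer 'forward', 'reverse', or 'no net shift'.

Q₀ = 1108 vs Keq = 137 ⇒ Q>K, reverse
Step 1:
                    E           J
  I           0.01455       2.526
  C           0.07454     -0.2236
  E           0.08909       2.302
  solve Keq expr → x = -0.07454; check Q = 137
Then change container volume by factor 0.8 (V_new/V_old).
Step 2:
                    E           J
  I            0.1114       2.878
  C           0.04118     -0.1235
  E            0.1525       2.754
  solve Keq expr → x = -0.04118; check Q = 137
Then change container volume by factor 1.5 (V_new/V_old).
Step 3:
                    E           J
  I            0.1017       1.836
  C          -0.04562      0.1369
  E           0.05607       1.973
  solve Keq expr → x = 0.04562; check Q = 137

Direction: forward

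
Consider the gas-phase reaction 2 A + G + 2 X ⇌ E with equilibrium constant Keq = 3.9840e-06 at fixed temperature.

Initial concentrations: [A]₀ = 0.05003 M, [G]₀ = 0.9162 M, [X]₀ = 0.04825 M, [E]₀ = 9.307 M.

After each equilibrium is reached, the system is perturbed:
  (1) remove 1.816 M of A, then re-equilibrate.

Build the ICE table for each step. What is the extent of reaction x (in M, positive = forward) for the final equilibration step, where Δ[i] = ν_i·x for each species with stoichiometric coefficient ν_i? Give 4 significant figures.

Q₀ = 1.7433e+06 vs Keq = 3.9840e-06 ⇒ Q>K, reverse
Step 1:
                  A         G         X         E
  Initial   0.05003    0.9162   0.04825     9.307
  Change      15.08     7.541     15.08    -7.541
  Equil       15.13     8.457     15.13     1.766
  solve Keq expr → x = -7.541; check Q = 3.9840e-06
Then remove 1.816 M of A.
Step 2:
                  A         G         X         E
  Initial     13.32     8.457     15.13     1.766
  Change     0.4012    0.2006    0.4012   -0.2006
  Equil       13.72     8.658     15.53     1.566
  solve Keq expr → x = -0.2006; check Q = 3.9840e-06

x = -0.2006 M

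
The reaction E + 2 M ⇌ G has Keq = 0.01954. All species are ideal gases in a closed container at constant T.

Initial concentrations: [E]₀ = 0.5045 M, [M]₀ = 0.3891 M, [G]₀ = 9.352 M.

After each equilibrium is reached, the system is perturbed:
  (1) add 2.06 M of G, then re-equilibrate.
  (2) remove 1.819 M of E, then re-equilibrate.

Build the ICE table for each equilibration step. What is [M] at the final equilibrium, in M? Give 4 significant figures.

[M]_eq = 9.924 M

Q₀ = 122.4 vs Keq = 0.01954 ⇒ Q>K, reverse
Step 1:
                    E           M           G
  Initial      0.5045      0.3891       9.352
  Change        3.837       7.674      -3.837
  Equil         4.341       8.063       5.515
  solve Keq expr → x = -3.837; check Q = 0.01954
Then add 2.06 M of G.
Step 2:
                    E           M           G
  Initial       4.341       8.063       7.575
  Change       0.3823      0.7646     -0.3823
  Equil         4.724       8.828       7.193
  solve Keq expr → x = -0.3823; check Q = 0.01954
Then remove 1.819 M of E.
Step 3:
                    E           M           G
  Initial       2.905       8.828       7.193
  Change       0.5481       1.096     -0.5481
  Equil         3.453       9.924       6.645
  solve Keq expr → x = -0.5481; check Q = 0.01954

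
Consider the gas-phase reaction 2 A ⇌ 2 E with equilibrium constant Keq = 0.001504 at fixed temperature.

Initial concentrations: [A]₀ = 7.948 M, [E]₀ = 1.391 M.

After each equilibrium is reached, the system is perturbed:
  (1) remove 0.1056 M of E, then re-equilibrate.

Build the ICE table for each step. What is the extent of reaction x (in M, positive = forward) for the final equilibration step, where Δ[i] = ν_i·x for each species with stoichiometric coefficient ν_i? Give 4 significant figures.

Q₀ = 0.03063 vs Keq = 0.001504 ⇒ Q>K, reverse
Step 1:
                   A          E
  I            7.948      1.391
  C            1.042     -1.042
  E             8.99     0.3487
  solve Keq expr → x = -0.5212; check Q = 0.001504
Then remove 0.1056 M of E.
Step 2:
                   A          E
  I             8.99     0.2431
  C          -0.1017     0.1017
  E            8.889     0.3447
  solve Keq expr → x = 0.05083; check Q = 0.001504

x = 0.05083 M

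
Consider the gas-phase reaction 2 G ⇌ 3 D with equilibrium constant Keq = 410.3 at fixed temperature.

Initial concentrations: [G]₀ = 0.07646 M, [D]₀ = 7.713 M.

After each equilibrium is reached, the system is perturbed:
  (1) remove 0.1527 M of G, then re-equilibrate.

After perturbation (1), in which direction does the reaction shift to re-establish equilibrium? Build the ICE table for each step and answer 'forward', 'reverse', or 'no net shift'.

Direction: reverse

Q₀ = 7.8488e+04 vs Keq = 410.3 ⇒ Q>K, reverse
Step 1:
                    G           D
  Initial     0.07646       7.713
  Change       0.7565      -1.135
  Equil        0.8329       6.578
  solve Keq expr → x = -0.3782; check Q = 410.3
Then remove 0.1527 M of G.
Step 2:
                    G           D
  Initial      0.6802       6.578
  Change        0.119     -0.1785
  Equil        0.7993         6.4
  solve Keq expr → x = -0.05951; check Q = 410.3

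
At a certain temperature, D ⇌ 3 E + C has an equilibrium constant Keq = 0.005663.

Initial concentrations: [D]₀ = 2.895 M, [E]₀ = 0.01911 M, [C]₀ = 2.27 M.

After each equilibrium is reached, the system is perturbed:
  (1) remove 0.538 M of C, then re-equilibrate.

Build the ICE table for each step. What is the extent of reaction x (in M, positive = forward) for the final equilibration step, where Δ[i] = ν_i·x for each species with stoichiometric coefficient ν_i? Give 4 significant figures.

x = 0.005694 M

Q₀ = 5.4722e-06 vs Keq = 0.005663 ⇒ Q<K, forward
Step 1:
                    D           E           C
  I             2.895     0.01911        2.27
  C          -0.05711      0.1713     0.05711
  E             2.838      0.1904       2.327
  solve Keq expr → x = 0.05711; check Q = 0.005663
Then remove 0.538 M of C.
Step 2:
                    D           E           C
  I             2.838      0.1904       1.789
  C         -0.005694     0.01708    0.005694
  E             2.832      0.2075       1.795
  solve Keq expr → x = 0.005694; check Q = 0.005663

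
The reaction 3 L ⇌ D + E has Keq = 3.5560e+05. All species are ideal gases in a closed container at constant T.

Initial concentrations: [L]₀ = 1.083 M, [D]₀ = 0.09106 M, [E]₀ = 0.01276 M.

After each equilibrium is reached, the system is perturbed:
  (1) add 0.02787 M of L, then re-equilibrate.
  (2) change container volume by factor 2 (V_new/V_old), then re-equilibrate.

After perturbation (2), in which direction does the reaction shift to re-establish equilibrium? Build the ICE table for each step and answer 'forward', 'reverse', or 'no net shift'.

Direction: reverse

Q₀ = 9.1473e-04 vs Keq = 3.5560e+05 ⇒ Q<K, forward
Step 1:
                   L          D          E
  I            1.083    0.09106    0.01276
  C           -1.075     0.3584     0.3584
  E          0.00777     0.4495     0.3712
  solve Keq expr → x = 0.3584; check Q = 3.5560e+05
Then add 0.02787 M of L.
Step 2:
                   L          D          E
  I          0.03564     0.4495     0.3712
  C         -0.02775   0.009251   0.009251
  E         0.007888     0.4587     0.3804
  solve Keq expr → x = 0.009251; check Q = 3.5560e+05
Then change container volume by factor 2 (V_new/V_old).
Step 3:
                   L          D          E
  I         0.003944     0.2294     0.1902
  C          0.00102 -3.3989e-04 -3.3989e-04
  E         0.004964      0.229     0.1899
  solve Keq expr → x = -3.3989e-04; check Q = 3.5560e+05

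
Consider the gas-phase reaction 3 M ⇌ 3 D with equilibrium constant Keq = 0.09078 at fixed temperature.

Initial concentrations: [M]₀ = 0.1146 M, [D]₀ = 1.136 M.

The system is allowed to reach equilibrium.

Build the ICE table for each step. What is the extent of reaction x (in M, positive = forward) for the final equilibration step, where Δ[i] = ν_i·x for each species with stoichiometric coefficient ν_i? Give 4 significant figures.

Q₀ = 974 vs Keq = 0.09078 ⇒ Q>K, reverse
Step 1:
                    M           D
  I            0.1146       1.136
  C            0.7482     -0.7482
  E            0.8628      0.3878
  solve Keq expr → x = -0.2494; check Q = 0.09078

x = -0.2494 M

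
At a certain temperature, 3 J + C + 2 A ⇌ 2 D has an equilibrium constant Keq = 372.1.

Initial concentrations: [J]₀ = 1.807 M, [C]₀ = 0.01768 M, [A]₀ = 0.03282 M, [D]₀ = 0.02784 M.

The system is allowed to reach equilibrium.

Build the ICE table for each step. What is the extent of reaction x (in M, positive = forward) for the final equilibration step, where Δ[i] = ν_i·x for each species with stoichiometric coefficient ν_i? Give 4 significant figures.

x = 0.01026 M

Q₀ = 6.898 vs Keq = 372.1 ⇒ Q<K, forward
Step 1:
                    J           C           A           D
  Initial       1.807     0.01768     0.03282     0.02784
  Change     -0.03078    -0.01026    -0.02052     0.02052
  Equil         1.776    0.007418      0.0123     0.04836
  solve Keq expr → x = 0.01026; check Q = 372.1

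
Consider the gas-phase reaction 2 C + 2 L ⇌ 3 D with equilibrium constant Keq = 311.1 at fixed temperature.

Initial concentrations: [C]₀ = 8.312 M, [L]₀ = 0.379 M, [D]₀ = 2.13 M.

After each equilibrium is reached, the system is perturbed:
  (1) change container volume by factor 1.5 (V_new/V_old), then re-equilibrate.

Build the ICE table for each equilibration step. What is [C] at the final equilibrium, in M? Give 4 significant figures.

Q₀ = 0.9738 vs Keq = 311.1 ⇒ Q<K, forward
Step 1:
                  C         L         D
  init        8.312     0.379      2.13
  Δ         -0.3482   -0.3482    0.5224
  eq          7.964   0.03075     2.652
  solve Keq expr → x = 0.1741; check Q = 311.1
Then change container volume by factor 1.5 (V_new/V_old).
Step 2:
                  C         L         D
  init        5.309    0.0205     1.768
  Δ        0.004445  0.004445 -0.006667
  eq          5.314   0.02495     1.762
  solve Keq expr → x = -0.002222; check Q = 311.1

[C]_eq = 5.314 M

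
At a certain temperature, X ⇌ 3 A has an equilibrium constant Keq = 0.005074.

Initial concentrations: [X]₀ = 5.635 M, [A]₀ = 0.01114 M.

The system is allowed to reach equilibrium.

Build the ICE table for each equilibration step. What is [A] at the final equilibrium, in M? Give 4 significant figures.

[A]_eq = 0.304 M

Q₀ = 2.4534e-07 vs Keq = 0.005074 ⇒ Q<K, forward
Step 1:
                  X         A
  init        5.635   0.01114
  Δ        -0.09762    0.2929
  eq          5.537     0.304
  solve Keq expr → x = 0.09762; check Q = 0.005074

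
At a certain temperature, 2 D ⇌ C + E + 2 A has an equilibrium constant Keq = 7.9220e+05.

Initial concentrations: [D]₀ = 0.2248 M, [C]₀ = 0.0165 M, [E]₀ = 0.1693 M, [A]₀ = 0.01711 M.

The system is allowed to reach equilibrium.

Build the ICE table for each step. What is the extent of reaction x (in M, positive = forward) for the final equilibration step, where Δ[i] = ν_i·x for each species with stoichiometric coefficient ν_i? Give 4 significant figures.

Q₀ = 1.6183e-05 vs Keq = 7.9220e+05 ⇒ Q<K, forward
Step 1:
                  D         C         E         A
  I          0.2248    0.0165    0.1693   0.01711
  C         -0.2247    0.1124    0.1124    0.2247
  E       5.1773e-05    0.1289    0.2817    0.2419
  solve Keq expr → x = 0.1124; check Q = 7.9220e+05

x = 0.1124 M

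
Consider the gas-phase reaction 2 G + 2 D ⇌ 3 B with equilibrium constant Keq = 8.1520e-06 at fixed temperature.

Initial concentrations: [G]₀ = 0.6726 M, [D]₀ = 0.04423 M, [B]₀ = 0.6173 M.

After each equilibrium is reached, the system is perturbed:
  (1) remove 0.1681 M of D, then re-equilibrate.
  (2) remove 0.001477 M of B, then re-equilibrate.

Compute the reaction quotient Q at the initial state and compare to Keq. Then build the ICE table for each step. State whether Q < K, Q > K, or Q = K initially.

Q₀ = 265.8 vs Keq = 8.1520e-06 ⇒ Q>K, reverse
Step 1:
                   G          D          B
  Initial     0.6726    0.04423     0.6173
  Change      0.4033     0.4033    -0.6049
  Equil        1.076     0.4475    0.01236
  solve Keq expr → x = -0.2016; check Q = 8.1520e-06
Then remove 0.1681 M of D.
Step 2:
                   G          D          B
  Initial      1.076     0.2794    0.01236
  Change    0.002182   0.002182  -0.003273
  Equil        1.078     0.2816   0.009091
  solve Keq expr → x = -0.001091; check Q = 8.1520e-06
Then remove 0.001477 M of B.
Step 3:
                   G          D          B
  Initial      1.078     0.2816   0.007614
  Change  -9.6716e-04 -9.6716e-04   0.001451
  Equil        1.077     0.2806   0.009065
  solve Keq expr → x = 4.8358e-04; check Q = 8.1520e-06

Q₀ = 265.8; Q > K (proceeds reverse)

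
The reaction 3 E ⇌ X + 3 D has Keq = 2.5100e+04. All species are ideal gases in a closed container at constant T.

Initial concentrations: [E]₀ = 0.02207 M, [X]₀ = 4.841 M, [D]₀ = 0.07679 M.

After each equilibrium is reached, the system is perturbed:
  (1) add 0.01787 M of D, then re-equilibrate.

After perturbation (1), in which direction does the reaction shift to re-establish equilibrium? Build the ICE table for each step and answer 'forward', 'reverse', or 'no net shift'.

Direction: reverse

Q₀ = 203.9 vs Keq = 2.5100e+04 ⇒ Q<K, forward
Step 1:
                   E          X          D
  init       0.02207      4.841    0.07679
  Δ         -0.01667   0.005556    0.01667
  eq        0.005402      4.847    0.09346
  solve Keq expr → x = 0.005556; check Q = 2.5100e+04
Then add 0.01787 M of D.
Step 2:
                   E          X          D
  init      0.005402      4.847     0.1113
  Δ       9.7630e-04 -3.2543e-04 -9.7630e-04
  eq        0.006378      4.846     0.1104
  solve Keq expr → x = -3.2543e-04; check Q = 2.5100e+04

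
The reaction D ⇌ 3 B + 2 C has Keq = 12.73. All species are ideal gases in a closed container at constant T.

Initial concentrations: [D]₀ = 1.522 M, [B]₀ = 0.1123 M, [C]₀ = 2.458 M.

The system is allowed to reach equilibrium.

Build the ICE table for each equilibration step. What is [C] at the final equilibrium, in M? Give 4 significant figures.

[C]_eq = 3.148 M

Q₀ = 0.005622 vs Keq = 12.73 ⇒ Q<K, forward
Step 1:
                  D         B         C
  init        1.522    0.1123     2.458
  Δ         -0.3451     1.035    0.6902
  eq          1.177     1.148     3.148
  solve Keq expr → x = 0.3451; check Q = 12.73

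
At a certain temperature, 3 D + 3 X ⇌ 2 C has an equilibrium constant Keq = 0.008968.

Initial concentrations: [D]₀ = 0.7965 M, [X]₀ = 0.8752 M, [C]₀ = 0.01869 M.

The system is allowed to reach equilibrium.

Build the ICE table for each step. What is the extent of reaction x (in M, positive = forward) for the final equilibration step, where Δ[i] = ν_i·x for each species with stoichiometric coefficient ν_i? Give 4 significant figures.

x = 0.0142 M

Q₀ = 0.001031 vs Keq = 0.008968 ⇒ Q<K, forward
Step 1:
                  D         X         C
  init       0.7965    0.8752   0.01869
  Δ        -0.04261  -0.04261    0.0284
  eq         0.7539    0.8326   0.04709
  solve Keq expr → x = 0.0142; check Q = 0.008968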